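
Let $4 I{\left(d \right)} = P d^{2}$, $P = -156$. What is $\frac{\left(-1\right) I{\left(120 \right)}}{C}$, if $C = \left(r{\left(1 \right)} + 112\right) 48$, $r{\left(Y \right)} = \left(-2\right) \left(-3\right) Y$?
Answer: $\frac{5850}{59} \approx 99.153$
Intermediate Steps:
$r{\left(Y \right)} = 6 Y$
$I{\left(d \right)} = - 39 d^{2}$ ($I{\left(d \right)} = \frac{\left(-156\right) d^{2}}{4} = - 39 d^{2}$)
$C = 5664$ ($C = \left(6 \cdot 1 + 112\right) 48 = \left(6 + 112\right) 48 = 118 \cdot 48 = 5664$)
$\frac{\left(-1\right) I{\left(120 \right)}}{C} = \frac{\left(-1\right) \left(- 39 \cdot 120^{2}\right)}{5664} = - \left(-39\right) 14400 \cdot \frac{1}{5664} = \left(-1\right) \left(-561600\right) \frac{1}{5664} = 561600 \cdot \frac{1}{5664} = \frac{5850}{59}$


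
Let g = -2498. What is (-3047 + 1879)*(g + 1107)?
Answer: 1624688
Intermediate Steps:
(-3047 + 1879)*(g + 1107) = (-3047 + 1879)*(-2498 + 1107) = -1168*(-1391) = 1624688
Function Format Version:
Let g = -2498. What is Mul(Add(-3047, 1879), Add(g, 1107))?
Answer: 1624688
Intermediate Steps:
Mul(Add(-3047, 1879), Add(g, 1107)) = Mul(Add(-3047, 1879), Add(-2498, 1107)) = Mul(-1168, -1391) = 1624688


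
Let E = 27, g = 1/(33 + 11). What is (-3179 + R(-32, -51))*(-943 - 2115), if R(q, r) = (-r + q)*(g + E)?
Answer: 16302615/2 ≈ 8.1513e+6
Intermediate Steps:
g = 1/44 ≈ 0.022727
R(q, r) = -1189*r/44 + 1189*q/44 (R(q, r) = (-r + q)*(1/44 + 27) = (q - r)*(1189/44) = -1189*r/44 + 1189*q/44)
(-3179 + R(-32, -51))*(-943 - 2115) = (-3179 + (-1189/44*(-51) + (1189/44)*(-32)))*(-943 - 2115) = (-3179 + (60639/44 - 9512/11))*(-3058) = (-3179 + 22591/44)*(-3058) = -117285/44*(-3058) = 16302615/2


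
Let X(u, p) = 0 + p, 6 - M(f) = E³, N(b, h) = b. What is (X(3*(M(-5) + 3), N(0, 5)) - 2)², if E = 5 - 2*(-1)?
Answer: 4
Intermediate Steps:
E = 7 (E = 5 + 2 = 7)
M(f) = -337 (M(f) = 6 - 1*7³ = 6 - 1*343 = 6 - 343 = -337)
X(u, p) = p
(X(3*(M(-5) + 3), N(0, 5)) - 2)² = (0 - 2)² = (-2)² = 4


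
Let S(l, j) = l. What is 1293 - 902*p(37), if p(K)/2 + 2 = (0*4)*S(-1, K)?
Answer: 4901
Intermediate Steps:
p(K) = -4 (p(K) = -4 + 2*((0*4)*(-1)) = -4 + 2*(0*(-1)) = -4 + 2*0 = -4 + 0 = -4)
1293 - 902*p(37) = 1293 - 902*(-4) = 1293 + 3608 = 4901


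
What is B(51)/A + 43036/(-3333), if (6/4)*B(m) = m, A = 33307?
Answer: -1433286730/111012231 ≈ -12.911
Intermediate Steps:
B(m) = 2*m/3
B(51)/A + 43036/(-3333) = ((⅔)*51)/33307 + 43036/(-3333) = 34*(1/33307) + 43036*(-1/3333) = 34/33307 - 43036/3333 = -1433286730/111012231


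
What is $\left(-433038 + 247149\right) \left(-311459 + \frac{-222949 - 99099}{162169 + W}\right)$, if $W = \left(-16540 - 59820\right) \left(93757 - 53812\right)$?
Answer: $\frac{4106684838813107463}{70931117} \approx 5.7897 \cdot 10^{10}$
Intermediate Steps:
$W = -3050200200$ ($W = \left(-76360\right) 39945 = -3050200200$)
$\left(-433038 + 247149\right) \left(-311459 + \frac{-222949 - 99099}{162169 + W}\right) = \left(-433038 + 247149\right) \left(-311459 + \frac{-222949 - 99099}{162169 - 3050200200}\right) = - 185889 \left(-311459 - \frac{322048}{-3050038031}\right) = - 185889 \left(-311459 - - \frac{322048}{3050038031}\right) = - 185889 \left(-311459 + \frac{322048}{3050038031}\right) = \left(-185889\right) \left(- \frac{949961794775181}{3050038031}\right) = \frac{4106684838813107463}{70931117}$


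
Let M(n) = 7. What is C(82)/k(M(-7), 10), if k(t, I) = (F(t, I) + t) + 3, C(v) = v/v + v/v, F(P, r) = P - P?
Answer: ⅕ ≈ 0.20000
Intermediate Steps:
F(P, r) = 0
C(v) = 2 (C(v) = 1 + 1 = 2)
k(t, I) = 3 + t (k(t, I) = (0 + t) + 3 = t + 3 = 3 + t)
C(82)/k(M(-7), 10) = 2/(3 + 7) = 2/10 = 2*(⅒) = ⅕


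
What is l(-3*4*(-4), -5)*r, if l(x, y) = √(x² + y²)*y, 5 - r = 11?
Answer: 30*√2329 ≈ 1447.8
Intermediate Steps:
r = -6 (r = 5 - 1*11 = 5 - 11 = -6)
l(x, y) = y*√(x² + y²)
l(-3*4*(-4), -5)*r = -5*√((-3*4*(-4))² + (-5)²)*(-6) = -5*√((-12*(-4))² + 25)*(-6) = -5*√(48² + 25)*(-6) = -5*√(2304 + 25)*(-6) = -5*√2329*(-6) = 30*√2329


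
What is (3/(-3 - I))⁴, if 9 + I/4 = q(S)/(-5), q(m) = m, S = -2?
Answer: 50625/607573201 ≈ 8.3323e-5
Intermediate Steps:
I = -172/5 (I = -36 + 4*(-2/(-5)) = -36 + 4*(-2*(-⅕)) = -36 + 4*(⅖) = -36 + 8/5 = -172/5 ≈ -34.400)
(3/(-3 - I))⁴ = (3/(-3 - 1*(-172/5)))⁴ = (3/(-3 + 172/5))⁴ = (3/(157/5))⁴ = (3*(5/157))⁴ = (15/157)⁴ = 50625/607573201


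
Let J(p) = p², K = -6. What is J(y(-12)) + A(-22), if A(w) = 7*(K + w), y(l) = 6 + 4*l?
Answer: 1568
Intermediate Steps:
A(w) = -42 + 7*w (A(w) = 7*(-6 + w) = -42 + 7*w)
J(y(-12)) + A(-22) = (6 + 4*(-12))² + (-42 + 7*(-22)) = (6 - 48)² + (-42 - 154) = (-42)² - 196 = 1764 - 196 = 1568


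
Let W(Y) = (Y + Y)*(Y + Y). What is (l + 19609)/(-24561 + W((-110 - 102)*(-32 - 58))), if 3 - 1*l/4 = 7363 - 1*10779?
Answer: 11095/485387013 ≈ 2.2858e-5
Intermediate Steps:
W(Y) = 4*Y² (W(Y) = (2*Y)*(2*Y) = 4*Y²)
l = 13676 (l = 12 - 4*(7363 - 1*10779) = 12 - 4*(7363 - 10779) = 12 - 4*(-3416) = 12 + 13664 = 13676)
(l + 19609)/(-24561 + W((-110 - 102)*(-32 - 58))) = (13676 + 19609)/(-24561 + 4*((-110 - 102)*(-32 - 58))²) = 33285/(-24561 + 4*(-212*(-90))²) = 33285/(-24561 + 4*19080²) = 33285/(-24561 + 4*364046400) = 33285/(-24561 + 1456185600) = 33285/1456161039 = 33285*(1/1456161039) = 11095/485387013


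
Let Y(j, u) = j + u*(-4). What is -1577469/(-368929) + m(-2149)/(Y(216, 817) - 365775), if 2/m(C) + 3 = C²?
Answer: 1343464183317025508/314201355264099017 ≈ 4.2758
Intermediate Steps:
Y(j, u) = j - 4*u
m(C) = 2/(-3 + C²)
-1577469/(-368929) + m(-2149)/(Y(216, 817) - 365775) = -1577469/(-368929) + (2/(-3 + (-2149)²))/((216 - 4*817) - 365775) = -1577469*(-1/368929) + (2/(-3 + 4618201))/((216 - 3268) - 365775) = 1577469/368929 + (2/4618198)/(-3052 - 365775) = 1577469/368929 + (2*(1/4618198))/(-368827) = 1577469/368929 + (1/2309099)*(-1/368827) = 1577469/368929 - 1/851658056873 = 1343464183317025508/314201355264099017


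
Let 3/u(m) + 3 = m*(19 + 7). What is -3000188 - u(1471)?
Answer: -114736189687/38243 ≈ -3.0002e+6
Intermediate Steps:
u(m) = 3/(-3 + 26*m) (u(m) = 3/(-3 + m*(19 + 7)) = 3/(-3 + m*26) = 3/(-3 + 26*m))
-3000188 - u(1471) = -3000188 - 3/(-3 + 26*1471) = -3000188 - 3/(-3 + 38246) = -3000188 - 3/38243 = -114736189687/38243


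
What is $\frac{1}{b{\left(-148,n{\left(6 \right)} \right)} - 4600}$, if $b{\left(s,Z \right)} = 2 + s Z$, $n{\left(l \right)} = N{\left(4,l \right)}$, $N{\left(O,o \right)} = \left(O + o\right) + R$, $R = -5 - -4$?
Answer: $- \frac{1}{5930} \approx -0.00016863$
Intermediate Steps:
$R = -1$ ($R = -5 + 4 = -1$)
$N{\left(O,o \right)} = -1 + O + o$ ($N{\left(O,o \right)} = \left(O + o\right) - 1 = -1 + O + o$)
$n{\left(l \right)} = 3 + l$ ($n{\left(l \right)} = -1 + 4 + l = 3 + l$)
$b{\left(s,Z \right)} = 2 + Z s$
$\frac{1}{b{\left(-148,n{\left(6 \right)} \right)} - 4600} = \frac{1}{\left(2 + \left(3 + 6\right) \left(-148\right)\right) - 4600} = \frac{1}{\left(2 + 9 \left(-148\right)\right) - 4600} = \frac{1}{\left(2 - 1332\right) - 4600} = \frac{1}{-1330 - 4600} = \frac{1}{-5930} = - \frac{1}{5930}$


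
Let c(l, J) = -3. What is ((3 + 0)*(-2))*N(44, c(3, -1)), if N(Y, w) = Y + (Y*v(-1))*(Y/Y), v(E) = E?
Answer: 0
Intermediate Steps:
N(Y, w) = 0 (N(Y, w) = Y + (Y*(-1))*(Y/Y) = Y - Y*1 = Y - Y = 0)
((3 + 0)*(-2))*N(44, c(3, -1)) = ((3 + 0)*(-2))*0 = (3*(-2))*0 = -6*0 = 0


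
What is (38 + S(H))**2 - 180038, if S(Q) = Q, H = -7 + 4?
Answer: -178813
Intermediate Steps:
H = -3
(38 + S(H))**2 - 180038 = (38 - 3)**2 - 180038 = 35**2 - 180038 = 1225 - 180038 = -178813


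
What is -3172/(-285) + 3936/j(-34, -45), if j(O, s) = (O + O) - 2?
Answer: -89972/1995 ≈ -45.099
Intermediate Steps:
j(O, s) = -2 + 2*O (j(O, s) = 2*O - 2 = -2 + 2*O)
-3172/(-285) + 3936/j(-34, -45) = -3172/(-285) + 3936/(-2 + 2*(-34)) = -3172*(-1/285) + 3936/(-2 - 68) = 3172/285 + 3936/(-70) = 3172/285 + 3936*(-1/70) = 3172/285 - 1968/35 = -89972/1995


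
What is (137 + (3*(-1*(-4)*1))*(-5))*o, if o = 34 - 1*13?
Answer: 1617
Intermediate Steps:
o = 21 (o = 34 - 13 = 21)
(137 + (3*(-1*(-4)*1))*(-5))*o = (137 + (3*(-1*(-4)*1))*(-5))*21 = (137 + (3*(4*1))*(-5))*21 = (137 + (3*4)*(-5))*21 = (137 + 12*(-5))*21 = (137 - 60)*21 = 77*21 = 1617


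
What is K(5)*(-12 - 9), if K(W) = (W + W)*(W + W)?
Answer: -2100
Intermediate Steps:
K(W) = 4*W**2 (K(W) = (2*W)*(2*W) = 4*W**2)
K(5)*(-12 - 9) = (4*5**2)*(-12 - 9) = (4*25)*(-21) = 100*(-21) = -2100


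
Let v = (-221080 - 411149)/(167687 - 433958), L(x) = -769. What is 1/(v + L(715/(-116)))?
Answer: -88757/68043390 ≈ -0.0013044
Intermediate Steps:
v = 210743/88757 (v = -632229/(-266271) = -632229*(-1/266271) = 210743/88757 ≈ 2.3744)
1/(v + L(715/(-116))) = 1/(210743/88757 - 769) = 1/(-68043390/88757) = -88757/68043390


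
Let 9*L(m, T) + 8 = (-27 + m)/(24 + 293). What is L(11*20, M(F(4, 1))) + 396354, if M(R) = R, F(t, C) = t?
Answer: 376931873/951 ≈ 3.9635e+5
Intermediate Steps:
L(m, T) = -2563/2853 + m/2853 (L(m, T) = -8/9 + ((-27 + m)/(24 + 293))/9 = -8/9 + ((-27 + m)/317)/9 = -8/9 + ((-27 + m)*(1/317))/9 = -8/9 + (-27/317 + m/317)/9 = -8/9 + (-3/317 + m/2853) = -2563/2853 + m/2853)
L(11*20, M(F(4, 1))) + 396354 = (-2563/2853 + (11*20)/2853) + 396354 = (-2563/2853 + (1/2853)*220) + 396354 = (-2563/2853 + 220/2853) + 396354 = -781/951 + 396354 = 376931873/951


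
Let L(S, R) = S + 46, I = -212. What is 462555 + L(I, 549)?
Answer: 462389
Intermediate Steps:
L(S, R) = 46 + S
462555 + L(I, 549) = 462555 + (46 - 212) = 462555 - 166 = 462389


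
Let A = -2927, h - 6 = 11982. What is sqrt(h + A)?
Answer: sqrt(9061) ≈ 95.189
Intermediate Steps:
h = 11988 (h = 6 + 11982 = 11988)
sqrt(h + A) = sqrt(11988 - 2927) = sqrt(9061)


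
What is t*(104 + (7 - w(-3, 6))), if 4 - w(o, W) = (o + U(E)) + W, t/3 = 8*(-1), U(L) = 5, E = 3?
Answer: -2760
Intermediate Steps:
t = -24 (t = 3*(8*(-1)) = 3*(-8) = -24)
w(o, W) = -1 - W - o (w(o, W) = 4 - ((o + 5) + W) = 4 - ((5 + o) + W) = 4 - (5 + W + o) = 4 + (-5 - W - o) = -1 - W - o)
t*(104 + (7 - w(-3, 6))) = -24*(104 + (7 - (-1 - 1*6 - 1*(-3)))) = -24*(104 + (7 - (-1 - 6 + 3))) = -24*(104 + (7 - 1*(-4))) = -24*(104 + (7 + 4)) = -24*(104 + 11) = -24*115 = -2760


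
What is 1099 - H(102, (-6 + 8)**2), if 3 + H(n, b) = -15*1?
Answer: 1117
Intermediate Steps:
H(n, b) = -18 (H(n, b) = -3 - 15*1 = -3 - 15 = -18)
1099 - H(102, (-6 + 8)**2) = 1099 - 1*(-18) = 1099 + 18 = 1117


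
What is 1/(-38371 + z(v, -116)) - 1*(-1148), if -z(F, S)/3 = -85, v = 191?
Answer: 43757167/38116 ≈ 1148.0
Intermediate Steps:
z(F, S) = 255 (z(F, S) = -3*(-85) = 255)
1/(-38371 + z(v, -116)) - 1*(-1148) = 1/(-38371 + 255) - 1*(-1148) = 1/(-38116) + 1148 = -1/38116 + 1148 = 43757167/38116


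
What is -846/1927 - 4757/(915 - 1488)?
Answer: 184723/23493 ≈ 7.8629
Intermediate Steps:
-846/1927 - 4757/(915 - 1488) = -846*1/1927 - 4757/(-573) = -18/41 - 4757*(-1/573) = -18/41 + 4757/573 = 184723/23493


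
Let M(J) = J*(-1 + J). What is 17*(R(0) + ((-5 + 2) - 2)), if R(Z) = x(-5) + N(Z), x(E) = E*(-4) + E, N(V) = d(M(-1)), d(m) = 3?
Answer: 221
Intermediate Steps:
N(V) = 3
x(E) = -3*E (x(E) = -4*E + E = -3*E)
R(Z) = 18 (R(Z) = -3*(-5) + 3 = 15 + 3 = 18)
17*(R(0) + ((-5 + 2) - 2)) = 17*(18 + ((-5 + 2) - 2)) = 17*(18 + (-3 - 2)) = 17*(18 - 5) = 17*13 = 221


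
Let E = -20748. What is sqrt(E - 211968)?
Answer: 2*I*sqrt(58179) ≈ 482.41*I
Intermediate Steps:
sqrt(E - 211968) = sqrt(-20748 - 211968) = sqrt(-232716) = 2*I*sqrt(58179)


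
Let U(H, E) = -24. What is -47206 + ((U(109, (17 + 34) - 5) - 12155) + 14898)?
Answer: -44487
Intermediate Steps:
-47206 + ((U(109, (17 + 34) - 5) - 12155) + 14898) = -47206 + ((-24 - 12155) + 14898) = -47206 + (-12179 + 14898) = -47206 + 2719 = -44487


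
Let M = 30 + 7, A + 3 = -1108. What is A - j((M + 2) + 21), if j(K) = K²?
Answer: -4711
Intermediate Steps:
A = -1111 (A = -3 - 1108 = -1111)
M = 37
A - j((M + 2) + 21) = -1111 - ((37 + 2) + 21)² = -1111 - (39 + 21)² = -1111 - 1*60² = -1111 - 1*3600 = -1111 - 3600 = -4711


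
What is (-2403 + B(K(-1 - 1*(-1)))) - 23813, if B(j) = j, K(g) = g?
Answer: -26216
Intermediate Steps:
(-2403 + B(K(-1 - 1*(-1)))) - 23813 = (-2403 + (-1 - 1*(-1))) - 23813 = (-2403 + (-1 + 1)) - 23813 = (-2403 + 0) - 23813 = -2403 - 23813 = -26216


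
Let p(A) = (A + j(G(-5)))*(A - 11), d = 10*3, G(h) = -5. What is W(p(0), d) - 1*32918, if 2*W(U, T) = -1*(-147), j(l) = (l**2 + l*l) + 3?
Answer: -65689/2 ≈ -32845.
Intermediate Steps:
j(l) = 3 + 2*l**2 (j(l) = (l**2 + l**2) + 3 = 2*l**2 + 3 = 3 + 2*l**2)
d = 30
p(A) = (-11 + A)*(53 + A) (p(A) = (A + (3 + 2*(-5)**2))*(A - 11) = (A + (3 + 2*25))*(-11 + A) = (A + (3 + 50))*(-11 + A) = (A + 53)*(-11 + A) = (53 + A)*(-11 + A) = (-11 + A)*(53 + A))
W(U, T) = 147/2 (W(U, T) = (-1*(-147))/2 = (1/2)*147 = 147/2)
W(p(0), d) - 1*32918 = 147/2 - 1*32918 = 147/2 - 32918 = -65689/2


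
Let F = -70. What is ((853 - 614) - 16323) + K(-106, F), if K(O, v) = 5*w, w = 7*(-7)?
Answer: -16329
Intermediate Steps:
w = -49
K(O, v) = -245 (K(O, v) = 5*(-49) = -245)
((853 - 614) - 16323) + K(-106, F) = ((853 - 614) - 16323) - 245 = (239 - 16323) - 245 = -16084 - 245 = -16329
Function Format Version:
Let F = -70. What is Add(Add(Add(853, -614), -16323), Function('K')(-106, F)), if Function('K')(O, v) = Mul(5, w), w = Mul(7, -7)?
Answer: -16329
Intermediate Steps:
w = -49
Function('K')(O, v) = -245 (Function('K')(O, v) = Mul(5, -49) = -245)
Add(Add(Add(853, -614), -16323), Function('K')(-106, F)) = Add(Add(Add(853, -614), -16323), -245) = Add(Add(239, -16323), -245) = Add(-16084, -245) = -16329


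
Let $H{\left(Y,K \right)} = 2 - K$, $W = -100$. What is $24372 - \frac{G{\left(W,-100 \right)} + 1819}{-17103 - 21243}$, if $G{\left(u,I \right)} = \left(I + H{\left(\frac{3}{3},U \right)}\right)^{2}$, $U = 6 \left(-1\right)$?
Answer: $\frac{133511285}{5478} \approx 24372.0$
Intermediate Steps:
$U = -6$
$G{\left(u,I \right)} = \left(8 + I\right)^{2}$ ($G{\left(u,I \right)} = \left(I + \left(2 - -6\right)\right)^{2} = \left(I + \left(2 + 6\right)\right)^{2} = \left(I + 8\right)^{2} = \left(8 + I\right)^{2}$)
$24372 - \frac{G{\left(W,-100 \right)} + 1819}{-17103 - 21243} = 24372 - \frac{\left(8 - 100\right)^{2} + 1819}{-17103 - 21243} = 24372 - \frac{\left(-92\right)^{2} + 1819}{-38346} = 24372 - \left(8464 + 1819\right) \left(- \frac{1}{38346}\right) = 24372 - 10283 \left(- \frac{1}{38346}\right) = 24372 - - \frac{1469}{5478} = 24372 + \frac{1469}{5478} = \frac{133511285}{5478}$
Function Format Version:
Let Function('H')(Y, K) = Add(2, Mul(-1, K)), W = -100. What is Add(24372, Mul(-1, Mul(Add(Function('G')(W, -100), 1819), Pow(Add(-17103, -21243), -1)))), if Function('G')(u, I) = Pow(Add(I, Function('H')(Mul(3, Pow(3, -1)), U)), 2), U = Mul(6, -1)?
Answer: Rational(133511285, 5478) ≈ 24372.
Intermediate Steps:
U = -6
Function('G')(u, I) = Pow(Add(8, I), 2) (Function('G')(u, I) = Pow(Add(I, Add(2, Mul(-1, -6))), 2) = Pow(Add(I, Add(2, 6)), 2) = Pow(Add(I, 8), 2) = Pow(Add(8, I), 2))
Add(24372, Mul(-1, Mul(Add(Function('G')(W, -100), 1819), Pow(Add(-17103, -21243), -1)))) = Add(24372, Mul(-1, Mul(Add(Pow(Add(8, -100), 2), 1819), Pow(Add(-17103, -21243), -1)))) = Add(24372, Mul(-1, Mul(Add(Pow(-92, 2), 1819), Pow(-38346, -1)))) = Add(24372, Mul(-1, Mul(Add(8464, 1819), Rational(-1, 38346)))) = Add(24372, Mul(-1, Mul(10283, Rational(-1, 38346)))) = Add(24372, Mul(-1, Rational(-1469, 5478))) = Add(24372, Rational(1469, 5478)) = Rational(133511285, 5478)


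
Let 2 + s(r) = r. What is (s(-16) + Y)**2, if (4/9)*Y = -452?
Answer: 1071225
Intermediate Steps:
Y = -1017 (Y = (9/4)*(-452) = -1017)
s(r) = -2 + r
(s(-16) + Y)**2 = ((-2 - 16) - 1017)**2 = (-18 - 1017)**2 = (-1035)**2 = 1071225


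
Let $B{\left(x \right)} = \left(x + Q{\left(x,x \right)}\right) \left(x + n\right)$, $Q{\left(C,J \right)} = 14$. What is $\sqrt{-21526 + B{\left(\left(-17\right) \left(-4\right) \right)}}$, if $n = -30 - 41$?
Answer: $2 i \sqrt{5443} \approx 147.55 i$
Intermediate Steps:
$n = -71$
$B{\left(x \right)} = \left(-71 + x\right) \left(14 + x\right)$ ($B{\left(x \right)} = \left(x + 14\right) \left(x - 71\right) = \left(14 + x\right) \left(-71 + x\right) = \left(-71 + x\right) \left(14 + x\right)$)
$\sqrt{-21526 + B{\left(\left(-17\right) \left(-4\right) \right)}} = \sqrt{-21526 - \left(994 - 4624 + 57 \left(-17\right) \left(-4\right)\right)} = \sqrt{-21526 - \left(4870 - 4624\right)} = \sqrt{-21526 - 246} = \sqrt{-21772} = 2 i \sqrt{5443}$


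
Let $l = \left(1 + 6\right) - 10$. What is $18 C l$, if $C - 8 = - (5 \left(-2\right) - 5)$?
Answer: $-1242$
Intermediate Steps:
$C = 23$ ($C = 8 - \left(5 \left(-2\right) - 5\right) = 8 - \left(-10 - 5\right) = 8 - -15 = 8 + 15 = 23$)
$l = -3$ ($l = 7 - 10 = -3$)
$18 C l = 18 \cdot 23 \left(-3\right) = 414 \left(-3\right) = -1242$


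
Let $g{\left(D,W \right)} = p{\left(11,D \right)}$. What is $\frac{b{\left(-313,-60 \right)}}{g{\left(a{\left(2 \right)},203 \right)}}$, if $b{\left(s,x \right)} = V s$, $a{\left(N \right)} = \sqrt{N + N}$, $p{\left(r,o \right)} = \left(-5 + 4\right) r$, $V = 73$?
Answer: $\frac{22849}{11} \approx 2077.2$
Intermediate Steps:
$p{\left(r,o \right)} = - r$
$a{\left(N \right)} = \sqrt{2} \sqrt{N}$ ($a{\left(N \right)} = \sqrt{2 N} = \sqrt{2} \sqrt{N}$)
$b{\left(s,x \right)} = 73 s$
$g{\left(D,W \right)} = -11$ ($g{\left(D,W \right)} = \left(-1\right) 11 = -11$)
$\frac{b{\left(-313,-60 \right)}}{g{\left(a{\left(2 \right)},203 \right)}} = \frac{73 \left(-313\right)}{-11} = \left(-22849\right) \left(- \frac{1}{11}\right) = \frac{22849}{11}$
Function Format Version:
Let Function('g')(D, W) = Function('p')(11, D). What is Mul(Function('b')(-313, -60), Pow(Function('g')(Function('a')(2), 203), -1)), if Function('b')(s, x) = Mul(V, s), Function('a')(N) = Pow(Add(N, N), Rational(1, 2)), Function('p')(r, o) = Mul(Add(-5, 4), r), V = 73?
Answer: Rational(22849, 11) ≈ 2077.2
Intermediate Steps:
Function('p')(r, o) = Mul(-1, r)
Function('a')(N) = Mul(Pow(2, Rational(1, 2)), Pow(N, Rational(1, 2))) (Function('a')(N) = Pow(Mul(2, N), Rational(1, 2)) = Mul(Pow(2, Rational(1, 2)), Pow(N, Rational(1, 2))))
Function('b')(s, x) = Mul(73, s)
Function('g')(D, W) = -11 (Function('g')(D, W) = Mul(-1, 11) = -11)
Mul(Function('b')(-313, -60), Pow(Function('g')(Function('a')(2), 203), -1)) = Mul(Mul(73, -313), Pow(-11, -1)) = Mul(-22849, Rational(-1, 11)) = Rational(22849, 11)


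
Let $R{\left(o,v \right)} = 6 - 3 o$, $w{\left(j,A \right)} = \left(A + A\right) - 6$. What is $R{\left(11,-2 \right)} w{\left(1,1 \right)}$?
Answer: $108$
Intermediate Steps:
$w{\left(j,A \right)} = -6 + 2 A$ ($w{\left(j,A \right)} = 2 A - 6 = -6 + 2 A$)
$R{\left(11,-2 \right)} w{\left(1,1 \right)} = \left(6 - 33\right) \left(-6 + 2 \cdot 1\right) = \left(6 - 33\right) \left(-6 + 2\right) = \left(-27\right) \left(-4\right) = 108$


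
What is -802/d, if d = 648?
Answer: -401/324 ≈ -1.2377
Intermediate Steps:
-802/d = -802/648 = -802*1/648 = -401/324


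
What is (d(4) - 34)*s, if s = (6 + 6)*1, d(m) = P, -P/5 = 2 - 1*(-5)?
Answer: -828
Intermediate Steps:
P = -35 (P = -5*(2 - 1*(-5)) = -5*(2 + 5) = -5*7 = -35)
d(m) = -35
s = 12 (s = 12*1 = 12)
(d(4) - 34)*s = (-35 - 34)*12 = -69*12 = -828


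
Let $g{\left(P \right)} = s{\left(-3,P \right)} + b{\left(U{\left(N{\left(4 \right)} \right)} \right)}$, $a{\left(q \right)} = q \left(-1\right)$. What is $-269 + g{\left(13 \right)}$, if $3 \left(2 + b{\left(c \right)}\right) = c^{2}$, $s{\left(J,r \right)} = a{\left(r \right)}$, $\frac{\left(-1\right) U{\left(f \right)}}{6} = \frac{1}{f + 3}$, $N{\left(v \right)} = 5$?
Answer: $- \frac{4541}{16} \approx -283.81$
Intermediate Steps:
$a{\left(q \right)} = - q$
$U{\left(f \right)} = - \frac{6}{3 + f}$ ($U{\left(f \right)} = - \frac{6}{f + 3} = - \frac{6}{3 + f}$)
$s{\left(J,r \right)} = - r$
$b{\left(c \right)} = -2 + \frac{c^{2}}{3}$
$g{\left(P \right)} = - \frac{29}{16} - P$ ($g{\left(P \right)} = - P - \left(2 - \frac{\left(- \frac{6}{3 + 5}\right)^{2}}{3}\right) = - P - \left(2 - \frac{\left(- \frac{6}{8}\right)^{2}}{3}\right) = - P - \left(2 - \frac{\left(\left(-6\right) \frac{1}{8}\right)^{2}}{3}\right) = - P - \left(2 - \frac{\left(- \frac{3}{4}\right)^{2}}{3}\right) = - P + \left(-2 + \frac{1}{3} \cdot \frac{9}{16}\right) = - P + \left(-2 + \frac{3}{16}\right) = - P - \frac{29}{16} = - \frac{29}{16} - P$)
$-269 + g{\left(13 \right)} = -269 - \frac{237}{16} = - \frac{4541}{16}$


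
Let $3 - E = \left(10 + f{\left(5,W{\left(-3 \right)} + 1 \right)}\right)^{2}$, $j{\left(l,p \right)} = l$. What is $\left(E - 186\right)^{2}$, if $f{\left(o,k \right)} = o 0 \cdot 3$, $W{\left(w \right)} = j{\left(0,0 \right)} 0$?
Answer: $80089$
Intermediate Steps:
$W{\left(w \right)} = 0$ ($W{\left(w \right)} = 0 \cdot 0 = 0$)
$f{\left(o,k \right)} = 0$ ($f{\left(o,k \right)} = 0 \cdot 3 = 0$)
$E = -97$ ($E = 3 - \left(10 + 0\right)^{2} = 3 - 10^{2} = 3 - 100 = -97$)
$\left(E - 186\right)^{2} = \left(-97 - 186\right)^{2} = \left(-283\right)^{2} = 80089$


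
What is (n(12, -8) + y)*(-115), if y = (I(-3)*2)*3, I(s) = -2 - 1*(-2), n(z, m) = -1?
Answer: 115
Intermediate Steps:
I(s) = 0 (I(s) = -2 + 2 = 0)
y = 0 (y = (0*2)*3 = 0*3 = 0)
(n(12, -8) + y)*(-115) = (-1 + 0)*(-115) = -1*(-115) = 115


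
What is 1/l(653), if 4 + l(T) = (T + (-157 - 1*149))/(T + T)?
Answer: -1306/4877 ≈ -0.26779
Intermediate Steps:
l(T) = -4 + (-306 + T)/(2*T) (l(T) = -4 + (T + (-157 - 1*149))/(T + T) = -4 + (T + (-157 - 149))/((2*T)) = -4 + (T - 306)*(1/(2*T)) = -4 + (-306 + T)*(1/(2*T)) = -4 + (-306 + T)/(2*T))
1/l(653) = 1/(-7/2 - 153/653) = 1/(-4877/1306) = -1306/4877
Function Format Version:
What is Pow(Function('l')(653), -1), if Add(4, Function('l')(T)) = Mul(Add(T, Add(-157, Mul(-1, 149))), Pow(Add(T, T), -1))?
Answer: Rational(-1306, 4877) ≈ -0.26779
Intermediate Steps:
Function('l')(T) = Add(-4, Mul(Rational(1, 2), Pow(T, -1), Add(-306, T))) (Function('l')(T) = Add(-4, Mul(Add(T, Add(-157, Mul(-1, 149))), Pow(Add(T, T), -1))) = Add(-4, Mul(Add(T, Add(-157, -149)), Pow(Mul(2, T), -1))) = Add(-4, Mul(Add(T, -306), Mul(Rational(1, 2), Pow(T, -1)))) = Add(-4, Mul(Add(-306, T), Mul(Rational(1, 2), Pow(T, -1)))) = Add(-4, Mul(Rational(1, 2), Pow(T, -1), Add(-306, T))))
Pow(Function('l')(653), -1) = Pow(Add(Rational(-7, 2), Mul(-153, Pow(653, -1))), -1) = Pow(Add(Rational(-7, 2), Mul(-153, Rational(1, 653))), -1) = Pow(Add(Rational(-7, 2), Rational(-153, 653)), -1) = Pow(Rational(-4877, 1306), -1) = Rational(-1306, 4877)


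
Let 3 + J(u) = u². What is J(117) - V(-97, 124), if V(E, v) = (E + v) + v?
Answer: 13535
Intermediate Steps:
V(E, v) = E + 2*v
J(u) = -3 + u²
J(117) - V(-97, 124) = (-3 + 117²) - (-97 + 2*124) = (-3 + 13689) - (-97 + 248) = 13686 - 1*151 = 13686 - 151 = 13535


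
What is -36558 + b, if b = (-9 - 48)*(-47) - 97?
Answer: -33976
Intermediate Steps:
b = 2582 (b = -57*(-47) - 97 = 2679 - 97 = 2582)
-36558 + b = -36558 + 2582 = -33976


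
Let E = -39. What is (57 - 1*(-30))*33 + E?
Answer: 2832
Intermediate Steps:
(57 - 1*(-30))*33 + E = (57 - 1*(-30))*33 - 39 = (57 + 30)*33 - 39 = 87*33 - 39 = 2871 - 39 = 2832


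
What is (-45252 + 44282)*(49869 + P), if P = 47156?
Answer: -94114250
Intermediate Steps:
(-45252 + 44282)*(49869 + P) = (-45252 + 44282)*(49869 + 47156) = -970*97025 = -94114250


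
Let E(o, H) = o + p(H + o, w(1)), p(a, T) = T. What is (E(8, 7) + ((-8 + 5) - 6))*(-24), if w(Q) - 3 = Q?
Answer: -72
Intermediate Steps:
w(Q) = 3 + Q
E(o, H) = 4 + o (E(o, H) = o + (3 + 1) = o + 4 = 4 + o)
(E(8, 7) + ((-8 + 5) - 6))*(-24) = ((4 + 8) + ((-8 + 5) - 6))*(-24) = (12 + (-3 - 6))*(-24) = (12 - 9)*(-24) = 3*(-24) = -72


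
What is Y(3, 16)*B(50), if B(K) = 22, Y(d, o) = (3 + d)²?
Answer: 792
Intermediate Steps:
Y(3, 16)*B(50) = (3 + 3)²*22 = 6²*22 = 36*22 = 792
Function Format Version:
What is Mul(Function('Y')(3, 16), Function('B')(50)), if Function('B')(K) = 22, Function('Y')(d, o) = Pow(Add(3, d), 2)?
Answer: 792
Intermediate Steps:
Mul(Function('Y')(3, 16), Function('B')(50)) = Mul(Pow(Add(3, 3), 2), 22) = Mul(Pow(6, 2), 22) = Mul(36, 22) = 792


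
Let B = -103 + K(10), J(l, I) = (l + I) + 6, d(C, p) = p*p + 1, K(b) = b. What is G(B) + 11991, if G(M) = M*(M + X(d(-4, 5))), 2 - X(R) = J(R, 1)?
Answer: 23523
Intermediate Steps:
d(C, p) = 1 + p**2 (d(C, p) = p**2 + 1 = 1 + p**2)
J(l, I) = 6 + I + l (J(l, I) = (I + l) + 6 = 6 + I + l)
X(R) = -5 - R (X(R) = 2 - (6 + 1 + R) = 2 - (7 + R) = 2 + (-7 - R) = -5 - R)
B = -93 (B = -103 + 10 = -93)
G(M) = M*(-31 + M) (G(M) = M*(M + (-5 - (1 + 5**2))) = M*(M + (-5 - (1 + 25))) = M*(M + (-5 - 1*26)) = M*(M + (-5 - 26)) = M*(M - 31) = M*(-31 + M))
G(B) + 11991 = -93*(-31 - 93) + 11991 = -93*(-124) + 11991 = 11532 + 11991 = 23523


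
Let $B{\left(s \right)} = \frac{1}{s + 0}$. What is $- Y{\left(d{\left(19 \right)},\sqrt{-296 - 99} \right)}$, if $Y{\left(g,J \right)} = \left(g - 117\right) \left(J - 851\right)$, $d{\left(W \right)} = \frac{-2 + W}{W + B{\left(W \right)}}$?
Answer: $- \frac{35768381}{362} + \frac{42031 i \sqrt{395}}{362} \approx -98808.0 + 2307.6 i$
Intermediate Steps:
$B{\left(s \right)} = \frac{1}{s}$
$d{\left(W \right)} = \frac{-2 + W}{W + \frac{1}{W}}$
$Y{\left(g,J \right)} = \left(-851 + J\right) \left(-117 + g\right)$ ($Y{\left(g,J \right)} = \left(-117 + g\right) \left(-851 + J\right) = \left(-851 + J\right) \left(-117 + g\right)$)
$- Y{\left(d{\left(19 \right)},\sqrt{-296 - 99} \right)} = - (99567 - 851 \frac{19 \left(-2 + 19\right)}{1 + 19^{2}} - 117 \sqrt{-296 - 99} + \sqrt{-296 - 99} \frac{19 \left(-2 + 19\right)}{1 + 19^{2}}) = - (99567 - 851 \cdot 19 \frac{1}{1 + 361} \cdot 17 - 117 \sqrt{-395} + \sqrt{-395} \cdot 19 \frac{1}{1 + 361} \cdot 17) = - (99567 - 851 \cdot 19 \cdot \frac{1}{362} \cdot 17 - 117 i \sqrt{395} + i \sqrt{395} \cdot 19 \cdot \frac{1}{362} \cdot 17) = - (99567 - \frac{274873}{362} - 117 i \sqrt{395} + i \sqrt{395} \cdot \frac{323}{362}) = - (99567 - \frac{274873}{362} - 117 i \sqrt{395} + \frac{323 i \sqrt{395}}{362}) = - (\frac{35768381}{362} - \frac{42031 i \sqrt{395}}{362}) = - \frac{35768381}{362} + \frac{42031 i \sqrt{395}}{362}$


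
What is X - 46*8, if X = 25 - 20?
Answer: -363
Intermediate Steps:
X = 5
X - 46*8 = 5 - 46*8 = 5 - 368 = -363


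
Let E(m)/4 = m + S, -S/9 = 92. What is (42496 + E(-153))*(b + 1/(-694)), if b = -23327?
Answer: -312219877554/347 ≈ -8.9977e+8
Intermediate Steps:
S = -828 (S = -9*92 = -828)
E(m) = -3312 + 4*m (E(m) = 4*(m - 828) = 4*(-828 + m) = -3312 + 4*m)
(42496 + E(-153))*(b + 1/(-694)) = (42496 + (-3312 + 4*(-153)))*(-23327 + 1/(-694)) = (42496 + (-3312 - 612))*(-23327 - 1/694) = (42496 - 3924)*(-16188939/694) = 38572*(-16188939/694) = -312219877554/347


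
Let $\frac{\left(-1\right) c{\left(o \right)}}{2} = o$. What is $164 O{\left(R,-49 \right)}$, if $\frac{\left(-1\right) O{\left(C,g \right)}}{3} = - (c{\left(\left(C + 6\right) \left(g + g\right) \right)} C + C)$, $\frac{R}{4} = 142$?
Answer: $31440197280$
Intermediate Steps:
$R = 568$ ($R = 4 \cdot 142 = 568$)
$c{\left(o \right)} = - 2 o$
$O{\left(C,g \right)} = 3 C - 12 C g \left(6 + C\right)$ ($O{\left(C,g \right)} = - 3 \left(- (- 2 \left(C + 6\right) \left(g + g\right) C + C)\right) = - 3 \left(- (- 2 \left(6 + C\right) 2 g C + C)\right) = - 3 \left(- (- 2 \cdot 2 g \left(6 + C\right) C + C)\right) = - 3 \left(- (- 4 g \left(6 + C\right) C + C)\right) = - 3 \left(- (- 4 C g \left(6 + C\right) + C)\right) = - 3 \left(- (C - 4 C g \left(6 + C\right))\right) = - 3 \left(- C + 4 C g \left(6 + C\right)\right) = 3 C - 12 C g \left(6 + C\right)$)
$164 O{\left(R,-49 \right)} = 164 \left(\left(-3\right) 568 \left(-1 + 4 \left(-49\right) \left(6 + 568\right)\right)\right) = 164 \left(\left(-3\right) 568 \left(-1 + 4 \left(-49\right) 574\right)\right) = 164 \left(\left(-3\right) 568 \left(-1 - 112504\right)\right) = 164 \left(\left(-3\right) 568 \left(-112505\right)\right) = 164 \cdot 191708520 = 31440197280$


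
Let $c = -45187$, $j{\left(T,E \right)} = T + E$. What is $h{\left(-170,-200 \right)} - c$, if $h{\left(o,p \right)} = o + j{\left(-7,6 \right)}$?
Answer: $45016$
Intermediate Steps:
$j{\left(T,E \right)} = E + T$
$h{\left(o,p \right)} = -1 + o$ ($h{\left(o,p \right)} = o + \left(6 - 7\right) = o - 1 = -1 + o$)
$h{\left(-170,-200 \right)} - c = \left(-1 - 170\right) - -45187 = -171 + 45187 = 45016$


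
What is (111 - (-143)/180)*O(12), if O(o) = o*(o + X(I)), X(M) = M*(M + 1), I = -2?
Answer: 281722/15 ≈ 18781.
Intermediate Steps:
X(M) = M*(1 + M)
O(o) = o*(2 + o) (O(o) = o*(o - 2*(1 - 2)) = o*(o - 2*(-1)) = o*(o + 2) = o*(2 + o))
(111 - (-143)/180)*O(12) = (111 - (-143)/180)*(12*(2 + 12)) = (111 - (-143)/180)*(12*14) = (111 - 1*(-143/180))*168 = (111 + 143/180)*168 = (20123/180)*168 = 281722/15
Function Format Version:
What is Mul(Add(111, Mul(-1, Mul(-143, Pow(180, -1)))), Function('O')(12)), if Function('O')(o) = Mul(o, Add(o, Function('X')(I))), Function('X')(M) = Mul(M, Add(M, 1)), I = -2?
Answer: Rational(281722, 15) ≈ 18781.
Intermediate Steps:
Function('X')(M) = Mul(M, Add(1, M))
Function('O')(o) = Mul(o, Add(2, o)) (Function('O')(o) = Mul(o, Add(o, Mul(-2, Add(1, -2)))) = Mul(o, Add(o, Mul(-2, -1))) = Mul(o, Add(o, 2)) = Mul(o, Add(2, o)))
Mul(Add(111, Mul(-1, Mul(-143, Pow(180, -1)))), Function('O')(12)) = Mul(Add(111, Mul(-1, Mul(-143, Pow(180, -1)))), Mul(12, Add(2, 12))) = Mul(Add(111, Mul(-1, Mul(-143, Rational(1, 180)))), Mul(12, 14)) = Mul(Add(111, Mul(-1, Rational(-143, 180))), 168) = Mul(Add(111, Rational(143, 180)), 168) = Mul(Rational(20123, 180), 168) = Rational(281722, 15)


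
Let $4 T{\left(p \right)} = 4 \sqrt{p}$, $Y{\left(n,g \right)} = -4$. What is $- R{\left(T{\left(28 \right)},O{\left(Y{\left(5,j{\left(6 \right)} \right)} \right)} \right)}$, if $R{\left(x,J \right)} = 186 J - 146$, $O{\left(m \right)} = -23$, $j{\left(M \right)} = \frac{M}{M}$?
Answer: $4424$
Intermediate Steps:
$j{\left(M \right)} = 1$
$T{\left(p \right)} = \sqrt{p}$ ($T{\left(p \right)} = \frac{4 \sqrt{p}}{4} = \sqrt{p}$)
$R{\left(x,J \right)} = -146 + 186 J$
$- R{\left(T{\left(28 \right)},O{\left(Y{\left(5,j{\left(6 \right)} \right)} \right)} \right)} = - (-146 + 186 \left(-23\right)) = - (-146 - 4278) = \left(-1\right) \left(-4424\right) = 4424$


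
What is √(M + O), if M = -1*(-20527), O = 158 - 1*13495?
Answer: √7190 ≈ 84.794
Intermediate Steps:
O = -13337 (O = 158 - 13495 = -13337)
M = 20527
√(M + O) = √(20527 - 13337) = √7190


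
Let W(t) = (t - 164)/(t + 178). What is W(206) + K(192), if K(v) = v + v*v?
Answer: 2371591/64 ≈ 37056.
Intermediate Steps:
K(v) = v + v²
W(t) = (-164 + t)/(178 + t)
W(206) + K(192) = (-164 + 206)/(178 + 206) + 192*(1 + 192) = 42/384 + 192*193 = (1/384)*42 + 37056 = 7/64 + 37056 = 2371591/64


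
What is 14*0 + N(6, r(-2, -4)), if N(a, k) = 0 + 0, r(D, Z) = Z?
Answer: 0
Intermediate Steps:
N(a, k) = 0
14*0 + N(6, r(-2, -4)) = 14*0 + 0 = 0 + 0 = 0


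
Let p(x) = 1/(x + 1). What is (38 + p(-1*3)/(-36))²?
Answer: 7491169/5184 ≈ 1445.1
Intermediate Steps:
p(x) = 1/(1 + x)
(38 + p(-1*3)/(-36))² = (38 + 1/((1 - 1*3)*(-36)))² = (38 - 1/36/(1 - 3))² = (38 - 1/36/(-2))² = (38 - ½*(-1/36))² = (38 + 1/72)² = (2737/72)² = 7491169/5184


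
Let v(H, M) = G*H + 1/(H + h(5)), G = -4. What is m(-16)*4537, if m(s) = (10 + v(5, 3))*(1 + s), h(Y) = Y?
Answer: 1347489/2 ≈ 6.7374e+5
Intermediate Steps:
v(H, M) = 1/(5 + H) - 4*H (v(H, M) = -4*H + 1/(H + 5) = -4*H + 1/(5 + H) = 1/(5 + H) - 4*H)
m(s) = -99/10 - 99*s/10 (m(s) = (10 + (1 - 20*5 - 4*5²)/(5 + 5))*(1 + s) = (10 + (1 - 100 - 4*25)/10)*(1 + s) = (10 + (1 - 100 - 100)/10)*(1 + s) = (10 + (⅒)*(-199))*(1 + s) = (10 - 199/10)*(1 + s) = -99*(1 + s)/10 = -99/10 - 99*s/10)
m(-16)*4537 = (-99/10 - 99/10*(-16))*4537 = (-99/10 + 792/5)*4537 = (297/2)*4537 = 1347489/2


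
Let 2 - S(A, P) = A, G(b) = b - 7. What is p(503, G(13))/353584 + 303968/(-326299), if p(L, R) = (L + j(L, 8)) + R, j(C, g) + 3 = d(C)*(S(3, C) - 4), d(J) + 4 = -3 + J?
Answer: -7723023967/8241007544 ≈ -0.93715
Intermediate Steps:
d(J) = -7 + J (d(J) = -4 + (-3 + J) = -7 + J)
G(b) = -7 + b
S(A, P) = 2 - A
j(C, g) = 32 - 5*C (j(C, g) = -3 + (-7 + C)*((2 - 1*3) - 4) = -3 + (-7 + C)*((2 - 3) - 4) = -3 + (-7 + C)*(-1 - 4) = -3 + (-7 + C)*(-5) = -3 + (35 - 5*C) = 32 - 5*C)
p(L, R) = 32 + R - 4*L (p(L, R) = (L + (32 - 5*L)) + R = (32 - 4*L) + R = 32 + R - 4*L)
p(503, G(13))/353584 + 303968/(-326299) = (32 + (-7 + 13) - 4*503)/353584 + 303968/(-326299) = (32 + 6 - 2012)*(1/353584) + 303968*(-1/326299) = -1974*1/353584 - 303968/326299 = -141/25256 - 303968/326299 = -7723023967/8241007544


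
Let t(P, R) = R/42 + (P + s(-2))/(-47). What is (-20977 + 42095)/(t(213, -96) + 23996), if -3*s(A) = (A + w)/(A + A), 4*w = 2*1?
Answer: 55582576/63139535 ≈ 0.88031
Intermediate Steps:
w = ½ (w = (2*1)/4 = (¼)*2 = ½ ≈ 0.50000)
s(A) = -(½ + A)/(6*A) (s(A) = -(A + ½)/(3*(A + A)) = -(½ + A)/(3*(2*A)) = -(½ + A)*1/(2*A)/3 = -(½ + A)/(6*A))
t(P, R) = 1/376 - P/47 + R/42 (t(P, R) = R/42 + (P + (1/12)*(-1 - 2*(-2))/(-2))/(-47) = R*(1/42) + (P + (1/12)*(-½)*(-1 + 4))*(-1/47) = R/42 + (P + (1/12)*(-½)*3)*(-1/47) = R/42 + (P - ⅛)*(-1/47) = R/42 + (-⅛ + P)*(-1/47) = R/42 + (1/376 - P/47) = 1/376 - P/47 + R/42)
(-20977 + 42095)/(t(213, -96) + 23996) = (-20977 + 42095)/((1/376 - 1/47*213 + (1/42)*(-96)) + 23996) = 21118/((1/376 - 213/47 - 16/7) + 23996) = 21118/(-17937/2632 + 23996) = 21118/(63139535/2632) = 21118*(2632/63139535) = 55582576/63139535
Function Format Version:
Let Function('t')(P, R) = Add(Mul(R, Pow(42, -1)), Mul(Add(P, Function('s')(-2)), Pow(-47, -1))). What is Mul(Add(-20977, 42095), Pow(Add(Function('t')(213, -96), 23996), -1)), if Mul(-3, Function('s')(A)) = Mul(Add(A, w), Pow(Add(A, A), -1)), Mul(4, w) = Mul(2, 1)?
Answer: Rational(55582576, 63139535) ≈ 0.88031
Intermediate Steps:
w = Rational(1, 2) (w = Mul(Rational(1, 4), Mul(2, 1)) = Mul(Rational(1, 4), 2) = Rational(1, 2) ≈ 0.50000)
Function('s')(A) = Mul(Rational(-1, 6), Pow(A, -1), Add(Rational(1, 2), A)) (Function('s')(A) = Mul(Rational(-1, 3), Mul(Add(A, Rational(1, 2)), Pow(Add(A, A), -1))) = Mul(Rational(-1, 3), Mul(Add(Rational(1, 2), A), Pow(Mul(2, A), -1))) = Mul(Rational(-1, 3), Mul(Add(Rational(1, 2), A), Mul(Rational(1, 2), Pow(A, -1)))) = Mul(Rational(-1, 3), Mul(Rational(1, 2), Pow(A, -1), Add(Rational(1, 2), A))) = Mul(Rational(-1, 6), Pow(A, -1), Add(Rational(1, 2), A)))
Function('t')(P, R) = Add(Rational(1, 376), Mul(Rational(-1, 47), P), Mul(Rational(1, 42), R)) (Function('t')(P, R) = Add(Mul(R, Pow(42, -1)), Mul(Add(P, Mul(Rational(1, 12), Pow(-2, -1), Add(-1, Mul(-2, -2)))), Pow(-47, -1))) = Add(Mul(R, Rational(1, 42)), Mul(Add(P, Mul(Rational(1, 12), Rational(-1, 2), Add(-1, 4))), Rational(-1, 47))) = Add(Mul(Rational(1, 42), R), Mul(Add(P, Mul(Rational(1, 12), Rational(-1, 2), 3)), Rational(-1, 47))) = Add(Mul(Rational(1, 42), R), Mul(Add(P, Rational(-1, 8)), Rational(-1, 47))) = Add(Mul(Rational(1, 42), R), Mul(Add(Rational(-1, 8), P), Rational(-1, 47))) = Add(Mul(Rational(1, 42), R), Add(Rational(1, 376), Mul(Rational(-1, 47), P))) = Add(Rational(1, 376), Mul(Rational(-1, 47), P), Mul(Rational(1, 42), R)))
Mul(Add(-20977, 42095), Pow(Add(Function('t')(213, -96), 23996), -1)) = Mul(Add(-20977, 42095), Pow(Add(Add(Rational(1, 376), Mul(Rational(-1, 47), 213), Mul(Rational(1, 42), -96)), 23996), -1)) = Mul(21118, Pow(Add(Add(Rational(1, 376), Rational(-213, 47), Rational(-16, 7)), 23996), -1)) = Mul(21118, Pow(Add(Rational(-17937, 2632), 23996), -1)) = Mul(21118, Pow(Rational(63139535, 2632), -1)) = Mul(21118, Rational(2632, 63139535)) = Rational(55582576, 63139535)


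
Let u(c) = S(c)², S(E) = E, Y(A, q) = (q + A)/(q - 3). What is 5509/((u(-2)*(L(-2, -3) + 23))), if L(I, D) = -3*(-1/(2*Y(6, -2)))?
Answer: 11018/169 ≈ 65.195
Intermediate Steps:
Y(A, q) = (A + q)/(-3 + q)
L(I, D) = -15/8 (L(I, D) = -3*(-(-3 - 2)/(2*(6 - 2))) = -3/((-2*4/(-5))) = -3/((-(-2)*4/5)) = -3/((-2*(-⅘))) = -3/8/5 = -3*5/8 = -15/8)
u(c) = c²
5509/((u(-2)*(L(-2, -3) + 23))) = 5509/(((-2)²*(-15/8 + 23))) = 5509/((4*(169/8))) = 5509/(169/2) = 5509*(2/169) = 11018/169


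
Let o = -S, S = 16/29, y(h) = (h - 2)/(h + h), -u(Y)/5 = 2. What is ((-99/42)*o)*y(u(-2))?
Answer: 792/1015 ≈ 0.78030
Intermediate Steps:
u(Y) = -10 (u(Y) = -5*2 = -10)
y(h) = (-2 + h)/(2*h) (y(h) = (-2 + h)/((2*h)) = (-2 + h)*(1/(2*h)) = (-2 + h)/(2*h))
S = 16/29 (S = 16*(1/29) = 16/29 ≈ 0.55172)
o = -16/29 (o = -1*16/29 = -16/29 ≈ -0.55172)
((-99/42)*o)*y(u(-2)) = (-99/42*(-16/29))*((½)*(-2 - 10)/(-10)) = (-99*1/42*(-16/29))*((½)*(-⅒)*(-12)) = -33/14*(-16/29)*(⅗) = (264/203)*(⅗) = 792/1015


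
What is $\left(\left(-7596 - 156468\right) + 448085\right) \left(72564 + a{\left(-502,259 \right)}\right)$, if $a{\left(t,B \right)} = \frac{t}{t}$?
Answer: $20609983865$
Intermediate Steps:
$a{\left(t,B \right)} = 1$
$\left(\left(-7596 - 156468\right) + 448085\right) \left(72564 + a{\left(-502,259 \right)}\right) = \left(\left(-7596 - 156468\right) + 448085\right) \left(72564 + 1\right) = \left(-164064 + 448085\right) 72565 = 284021 \cdot 72565 = 20609983865$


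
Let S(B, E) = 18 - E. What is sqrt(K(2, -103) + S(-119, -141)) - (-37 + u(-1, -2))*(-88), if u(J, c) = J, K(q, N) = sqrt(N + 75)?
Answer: -3344 + sqrt(159 + 2*I*sqrt(7)) ≈ -3331.4 + 0.20979*I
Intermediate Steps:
K(q, N) = sqrt(75 + N)
sqrt(K(2, -103) + S(-119, -141)) - (-37 + u(-1, -2))*(-88) = sqrt(sqrt(75 - 103) + (18 - 1*(-141))) - (-37 - 1)*(-88) = sqrt(sqrt(-28) + (18 + 141)) - (-38)*(-88) = sqrt(2*I*sqrt(7) + 159) - 1*3344 = sqrt(159 + 2*I*sqrt(7)) - 3344 = -3344 + sqrt(159 + 2*I*sqrt(7))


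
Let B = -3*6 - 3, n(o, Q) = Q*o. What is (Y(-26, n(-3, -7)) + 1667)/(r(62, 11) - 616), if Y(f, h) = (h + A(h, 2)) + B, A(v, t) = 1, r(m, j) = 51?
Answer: -1668/565 ≈ -2.9522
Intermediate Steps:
B = -21 (B = -18 - 3 = -21)
Y(f, h) = -20 + h (Y(f, h) = (h + 1) - 21 = (1 + h) - 21 = -20 + h)
(Y(-26, n(-3, -7)) + 1667)/(r(62, 11) - 616) = ((-20 - 7*(-3)) + 1667)/(51 - 616) = ((-20 + 21) + 1667)/(-565) = (1 + 1667)*(-1/565) = 1668*(-1/565) = -1668/565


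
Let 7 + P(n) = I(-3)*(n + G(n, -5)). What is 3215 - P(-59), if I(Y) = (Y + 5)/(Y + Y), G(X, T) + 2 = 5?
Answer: 9610/3 ≈ 3203.3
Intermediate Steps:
G(X, T) = 3 (G(X, T) = -2 + 5 = 3)
I(Y) = (5 + Y)/(2*Y) (I(Y) = (5 + Y)/((2*Y)) = (5 + Y)*(1/(2*Y)) = (5 + Y)/(2*Y))
P(n) = -8 - n/3 (P(n) = -7 + ((½)*(5 - 3)/(-3))*(n + 3) = -7 + ((½)*(-⅓)*2)*(3 + n) = -7 - (3 + n)/3 = -7 + (-1 - n/3) = -8 - n/3)
3215 - P(-59) = 3215 - (-8 - ⅓*(-59)) = 3215 - (-8 + 59/3) = 3215 - 1*35/3 = 3215 - 35/3 = 9610/3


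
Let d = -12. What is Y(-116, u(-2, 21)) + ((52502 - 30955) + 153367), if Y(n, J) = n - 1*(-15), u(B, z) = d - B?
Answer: 174813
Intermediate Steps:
u(B, z) = -12 - B
Y(n, J) = 15 + n (Y(n, J) = n + 15 = 15 + n)
Y(-116, u(-2, 21)) + ((52502 - 30955) + 153367) = (15 - 116) + ((52502 - 30955) + 153367) = -101 + (21547 + 153367) = -101 + 174914 = 174813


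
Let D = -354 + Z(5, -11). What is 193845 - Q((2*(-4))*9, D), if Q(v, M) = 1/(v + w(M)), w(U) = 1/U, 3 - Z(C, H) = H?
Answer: 4745519785/24481 ≈ 1.9385e+5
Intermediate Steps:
Z(C, H) = 3 - H
D = -340 (D = -354 + (3 - 1*(-11)) = -354 + (3 + 11) = -354 + 14 = -340)
Q(v, M) = 1/(v + 1/M)
193845 - Q((2*(-4))*9, D) = 193845 - (-340)/(1 - 340*2*(-4)*9) = 193845 - (-340)/(1 - (-2720)*9) = 193845 - (-340)/(1 - 340*(-72)) = 193845 - (-340)/(1 + 24480) = 193845 - (-340)/24481 = 193845 - 1*(-340/24481) = 193845 + 340/24481 = 4745519785/24481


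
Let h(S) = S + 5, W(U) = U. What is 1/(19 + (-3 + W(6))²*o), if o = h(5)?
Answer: 1/109 ≈ 0.0091743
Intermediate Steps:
h(S) = 5 + S
o = 10 (o = 5 + 5 = 10)
1/(19 + (-3 + W(6))²*o) = 1/(19 + (-3 + 6)²*10) = 1/(19 + 3²*10) = 1/(19 + 9*10) = 1/(19 + 90) = 1/109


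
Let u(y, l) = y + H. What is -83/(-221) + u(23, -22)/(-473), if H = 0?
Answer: 34176/104533 ≈ 0.32694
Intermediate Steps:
u(y, l) = y (u(y, l) = y + 0 = y)
-83/(-221) + u(23, -22)/(-473) = -83/(-221) + 23/(-473) = -83*(-1/221) + 23*(-1/473) = 83/221 - 23/473 = 34176/104533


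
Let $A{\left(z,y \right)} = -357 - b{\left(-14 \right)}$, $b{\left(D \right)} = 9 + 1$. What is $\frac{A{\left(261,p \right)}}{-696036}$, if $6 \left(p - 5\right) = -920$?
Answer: $\frac{367}{696036} \approx 0.00052727$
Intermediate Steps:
$p = - \frac{445}{3}$ ($p = 5 + \frac{1}{6} \left(-920\right) = 5 - \frac{460}{3} = - \frac{445}{3} \approx -148.33$)
$b{\left(D \right)} = 10$
$A{\left(z,y \right)} = -367$ ($A{\left(z,y \right)} = -357 - 10 = -367$)
$\frac{A{\left(261,p \right)}}{-696036} = - \frac{367}{-696036} = \left(-367\right) \left(- \frac{1}{696036}\right) = \frac{367}{696036}$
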